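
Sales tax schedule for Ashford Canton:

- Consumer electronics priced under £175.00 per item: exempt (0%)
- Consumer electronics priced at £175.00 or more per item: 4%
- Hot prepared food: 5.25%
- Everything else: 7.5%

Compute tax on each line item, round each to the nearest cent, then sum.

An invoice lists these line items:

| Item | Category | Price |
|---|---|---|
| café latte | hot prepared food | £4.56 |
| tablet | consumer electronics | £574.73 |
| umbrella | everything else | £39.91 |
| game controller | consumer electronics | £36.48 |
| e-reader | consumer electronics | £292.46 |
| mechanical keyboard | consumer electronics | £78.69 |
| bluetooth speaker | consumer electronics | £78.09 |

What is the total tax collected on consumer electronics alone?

Tablet £574.73: consumer electronics, £175.00 or more → 4% → £22.99
Game controller £36.48: consumer electronics, under £175.00 → 0% → £0.00
E-reader £292.46: consumer electronics, £175.00 or more → 4% → £11.70
Mechanical keyboard £78.69: consumer electronics, under £175.00 → 0% → £0.00
Bluetooth speaker £78.09: consumer electronics, under £175.00 → 0% → £0.00
Tax on consumer electronics = £22.99 + £0.00 + £11.70 + £0.00 + £0.00 = £34.69

£34.69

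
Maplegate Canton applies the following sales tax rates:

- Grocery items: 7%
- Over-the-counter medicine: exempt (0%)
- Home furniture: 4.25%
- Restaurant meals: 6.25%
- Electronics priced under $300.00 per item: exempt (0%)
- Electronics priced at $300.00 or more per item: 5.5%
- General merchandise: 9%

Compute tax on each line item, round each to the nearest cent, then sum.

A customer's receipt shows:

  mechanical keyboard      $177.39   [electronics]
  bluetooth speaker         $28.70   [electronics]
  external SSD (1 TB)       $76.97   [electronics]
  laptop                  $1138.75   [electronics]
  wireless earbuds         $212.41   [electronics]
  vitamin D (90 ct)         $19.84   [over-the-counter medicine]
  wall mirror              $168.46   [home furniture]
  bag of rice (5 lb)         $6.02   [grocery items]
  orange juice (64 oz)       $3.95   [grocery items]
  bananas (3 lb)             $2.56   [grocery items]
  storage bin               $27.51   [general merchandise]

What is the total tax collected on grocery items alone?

$0.88

Bag of rice (5 lb) $6.02: grocery items → 7% → $0.42
Orange juice (64 oz) $3.95: grocery items → 7% → $0.28
Bananas (3 lb) $2.56: grocery items → 7% → $0.18
Tax on grocery items = $0.42 + $0.28 + $0.18 = $0.88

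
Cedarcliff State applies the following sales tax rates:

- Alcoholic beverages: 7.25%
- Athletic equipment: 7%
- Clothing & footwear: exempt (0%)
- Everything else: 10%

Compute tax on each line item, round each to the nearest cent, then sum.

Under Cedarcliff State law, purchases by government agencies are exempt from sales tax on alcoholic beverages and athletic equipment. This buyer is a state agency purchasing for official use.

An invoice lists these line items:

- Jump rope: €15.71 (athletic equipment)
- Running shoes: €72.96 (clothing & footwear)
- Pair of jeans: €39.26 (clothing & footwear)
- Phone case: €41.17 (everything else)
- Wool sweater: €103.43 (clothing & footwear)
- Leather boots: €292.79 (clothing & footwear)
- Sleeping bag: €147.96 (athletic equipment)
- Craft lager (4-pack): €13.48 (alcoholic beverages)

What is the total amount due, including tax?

€730.88

Jump rope €15.71: athletic equipment, buyer-exempt → 0% → €0.00
Running shoes €72.96: clothing & footwear → 0% → €0.00
Pair of jeans €39.26: clothing & footwear → 0% → €0.00
Phone case €41.17: everything else → 10% → €4.12
Wool sweater €103.43: clothing & footwear → 0% → €0.00
Leather boots €292.79: clothing & footwear → 0% → €0.00
Sleeping bag €147.96: athletic equipment, buyer-exempt → 0% → €0.00
Craft lager (4-pack) €13.48: alcoholic beverages, buyer-exempt → 0% → €0.00
Subtotal = €726.76; tax = €4.12; total due = €730.88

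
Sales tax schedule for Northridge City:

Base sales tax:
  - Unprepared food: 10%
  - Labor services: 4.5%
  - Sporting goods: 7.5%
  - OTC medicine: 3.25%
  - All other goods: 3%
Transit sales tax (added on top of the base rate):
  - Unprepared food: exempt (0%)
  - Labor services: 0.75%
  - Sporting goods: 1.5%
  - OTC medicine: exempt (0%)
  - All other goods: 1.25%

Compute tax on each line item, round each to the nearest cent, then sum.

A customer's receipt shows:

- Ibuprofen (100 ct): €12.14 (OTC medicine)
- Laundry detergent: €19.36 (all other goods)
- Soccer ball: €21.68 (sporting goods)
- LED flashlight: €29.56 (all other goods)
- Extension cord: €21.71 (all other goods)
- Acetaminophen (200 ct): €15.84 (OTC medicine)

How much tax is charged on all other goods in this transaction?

Laundry detergent €19.36: all other goods → 3% + 1.25% transit = 4.25% → €0.82
LED flashlight €29.56: all other goods → 3% + 1.25% transit = 4.25% → €1.26
Extension cord €21.71: all other goods → 3% + 1.25% transit = 4.25% → €0.92
Tax on all other goods = €0.82 + €1.26 + €0.92 = €3.00

€3.00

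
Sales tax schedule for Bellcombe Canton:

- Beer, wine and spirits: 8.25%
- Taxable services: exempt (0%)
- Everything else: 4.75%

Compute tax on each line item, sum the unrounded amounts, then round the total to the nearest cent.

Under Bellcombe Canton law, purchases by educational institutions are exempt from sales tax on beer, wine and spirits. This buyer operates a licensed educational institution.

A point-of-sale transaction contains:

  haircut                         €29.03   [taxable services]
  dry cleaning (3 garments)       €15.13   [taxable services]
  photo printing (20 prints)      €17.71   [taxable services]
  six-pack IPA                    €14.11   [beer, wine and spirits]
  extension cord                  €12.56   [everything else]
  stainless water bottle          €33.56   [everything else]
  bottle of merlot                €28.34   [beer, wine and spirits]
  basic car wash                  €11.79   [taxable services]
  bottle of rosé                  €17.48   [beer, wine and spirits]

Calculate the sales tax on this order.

€2.19

Haircut €29.03: taxable services → 0% → €0.00
Dry cleaning (3 garments) €15.13: taxable services → 0% → €0.00
Photo printing (20 prints) €17.71: taxable services → 0% → €0.00
Six-pack IPA €14.11: beer, wine and spirits, buyer-exempt → 0% → €0.00
Extension cord €12.56: everything else → 4.75% → €0.5966
Stainless water bottle €33.56: everything else → 4.75% → €1.5941
Bottle of merlot €28.34: beer, wine and spirits, buyer-exempt → 0% → €0.00
Basic car wash €11.79: taxable services → 0% → €0.00
Bottle of rosé €17.48: beer, wine and spirits, buyer-exempt → 0% → €0.00
Unrounded tax sum = €2.1907 → €2.19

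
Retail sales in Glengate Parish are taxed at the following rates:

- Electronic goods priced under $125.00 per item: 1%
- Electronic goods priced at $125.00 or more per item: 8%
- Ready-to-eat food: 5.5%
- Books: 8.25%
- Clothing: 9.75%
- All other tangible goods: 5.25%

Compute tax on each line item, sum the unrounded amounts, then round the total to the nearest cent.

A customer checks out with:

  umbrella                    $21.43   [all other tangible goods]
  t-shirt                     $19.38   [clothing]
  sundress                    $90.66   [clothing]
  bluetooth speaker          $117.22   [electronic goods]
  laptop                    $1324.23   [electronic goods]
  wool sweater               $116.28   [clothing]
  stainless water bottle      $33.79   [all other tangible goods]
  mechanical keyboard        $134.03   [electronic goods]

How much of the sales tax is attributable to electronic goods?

Bluetooth speaker $117.22: electronic goods, under $125.00 → 1% → $1.1722
Laptop $1324.23: electronic goods, $125.00 or more → 8% → $105.9384
Mechanical keyboard $134.03: electronic goods, $125.00 or more → 8% → $10.7224
Tax on electronic goods: unrounded sum = $117.833 → $117.83

$117.83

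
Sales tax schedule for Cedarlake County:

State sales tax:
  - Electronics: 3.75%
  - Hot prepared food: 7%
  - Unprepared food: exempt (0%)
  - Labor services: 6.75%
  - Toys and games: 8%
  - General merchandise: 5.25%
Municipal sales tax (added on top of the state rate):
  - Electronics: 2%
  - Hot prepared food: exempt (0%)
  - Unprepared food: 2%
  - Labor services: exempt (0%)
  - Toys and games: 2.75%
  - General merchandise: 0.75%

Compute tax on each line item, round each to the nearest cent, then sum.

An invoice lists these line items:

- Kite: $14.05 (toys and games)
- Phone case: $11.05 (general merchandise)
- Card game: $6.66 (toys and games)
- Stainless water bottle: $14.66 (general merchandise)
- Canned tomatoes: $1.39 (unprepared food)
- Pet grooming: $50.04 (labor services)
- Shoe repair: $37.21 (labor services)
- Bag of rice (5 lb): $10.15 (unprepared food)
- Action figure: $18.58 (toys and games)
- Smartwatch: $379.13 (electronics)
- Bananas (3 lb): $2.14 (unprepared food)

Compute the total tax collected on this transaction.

$33.73

Kite $14.05: toys and games → 8% + 2.75% municipal = 10.75% → $1.51
Phone case $11.05: general merchandise → 5.25% + 0.75% municipal = 6% → $0.66
Card game $6.66: toys and games → 8% + 2.75% municipal = 10.75% → $0.72
Stainless water bottle $14.66: general merchandise → 5.25% + 0.75% municipal = 6% → $0.88
Canned tomatoes $1.39: unprepared food → 0% + 2% municipal = 2% → $0.03
Pet grooming $50.04: labor services → 6.75% + 0% municipal = 6.75% → $3.38
Shoe repair $37.21: labor services → 6.75% + 0% municipal = 6.75% → $2.51
Bag of rice (5 lb) $10.15: unprepared food → 0% + 2% municipal = 2% → $0.20
Action figure $18.58: toys and games → 8% + 2.75% municipal = 10.75% → $2.00
Smartwatch $379.13: electronics → 3.75% + 2% municipal = 5.75% → $21.80
Bananas (3 lb) $2.14: unprepared food → 0% + 2% municipal = 2% → $0.04
Total tax = $1.51 + $0.66 + $0.72 + $0.88 + $0.03 + $3.38 + $2.51 + $0.20 + $2.00 + $21.80 + $0.04 = $33.73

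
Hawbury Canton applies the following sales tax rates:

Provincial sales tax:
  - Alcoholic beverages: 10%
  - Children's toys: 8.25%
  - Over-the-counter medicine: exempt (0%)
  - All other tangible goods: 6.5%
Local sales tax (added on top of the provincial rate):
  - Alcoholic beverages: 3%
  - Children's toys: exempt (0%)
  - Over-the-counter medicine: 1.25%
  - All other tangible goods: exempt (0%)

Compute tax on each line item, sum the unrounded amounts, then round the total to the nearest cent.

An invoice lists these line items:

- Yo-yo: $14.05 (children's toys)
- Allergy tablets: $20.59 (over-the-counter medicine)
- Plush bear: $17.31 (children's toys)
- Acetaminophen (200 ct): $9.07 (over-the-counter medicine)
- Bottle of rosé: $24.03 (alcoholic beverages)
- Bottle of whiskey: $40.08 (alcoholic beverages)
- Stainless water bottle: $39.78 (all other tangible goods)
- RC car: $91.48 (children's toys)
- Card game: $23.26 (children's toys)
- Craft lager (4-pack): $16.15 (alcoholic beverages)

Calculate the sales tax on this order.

$25.44

Yo-yo $14.05: children's toys → 8.25% + 0% local = 8.25% → $1.159125
Allergy tablets $20.59: over-the-counter medicine → 0% + 1.25% local = 1.25% → $0.257375
Plush bear $17.31: children's toys → 8.25% + 0% local = 8.25% → $1.428075
Acetaminophen (200 ct) $9.07: over-the-counter medicine → 0% + 1.25% local = 1.25% → $0.113375
Bottle of rosé $24.03: alcoholic beverages → 10% + 3% local = 13% → $3.1239
Bottle of whiskey $40.08: alcoholic beverages → 10% + 3% local = 13% → $5.2104
Stainless water bottle $39.78: all other tangible goods → 6.5% + 0% local = 6.5% → $2.5857
RC car $91.48: children's toys → 8.25% + 0% local = 8.25% → $7.5471
Card game $23.26: children's toys → 8.25% + 0% local = 8.25% → $1.91895
Craft lager (4-pack) $16.15: alcoholic beverages → 10% + 3% local = 13% → $2.0995
Unrounded tax sum = $25.4435 → $25.44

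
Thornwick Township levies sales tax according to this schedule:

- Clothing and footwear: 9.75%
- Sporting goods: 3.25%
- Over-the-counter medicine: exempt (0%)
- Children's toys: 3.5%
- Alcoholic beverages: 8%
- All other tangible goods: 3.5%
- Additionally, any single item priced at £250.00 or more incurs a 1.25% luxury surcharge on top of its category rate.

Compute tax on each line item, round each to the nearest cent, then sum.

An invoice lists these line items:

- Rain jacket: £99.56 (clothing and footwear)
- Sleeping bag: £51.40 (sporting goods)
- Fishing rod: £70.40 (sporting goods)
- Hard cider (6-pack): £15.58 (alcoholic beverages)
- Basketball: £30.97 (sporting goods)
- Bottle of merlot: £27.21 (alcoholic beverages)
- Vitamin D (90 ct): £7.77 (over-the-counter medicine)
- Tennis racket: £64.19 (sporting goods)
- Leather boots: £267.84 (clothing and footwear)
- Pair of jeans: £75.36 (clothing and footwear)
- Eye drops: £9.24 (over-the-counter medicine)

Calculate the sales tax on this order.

£57.01

Rain jacket £99.56: clothing and footwear → 9.75% → £9.71
Sleeping bag £51.40: sporting goods → 3.25% → £1.67
Fishing rod £70.40: sporting goods → 3.25% → £2.29
Hard cider (6-pack) £15.58: alcoholic beverages → 8% → £1.25
Basketball £30.97: sporting goods → 3.25% → £1.01
Bottle of merlot £27.21: alcoholic beverages → 8% → £2.18
Vitamin D (90 ct) £7.77: over-the-counter medicine → 0% → £0.00
Tennis racket £64.19: sporting goods → 3.25% → £2.09
Leather boots £267.84: clothing and footwear → 9.75% + 1.25% surcharge = 11% → £29.46
Pair of jeans £75.36: clothing and footwear → 9.75% → £7.35
Eye drops £9.24: over-the-counter medicine → 0% → £0.00
Total tax = £9.71 + £1.67 + £2.29 + £1.25 + £1.01 + £2.18 + £2.09 + £29.46 + £7.35 = £57.01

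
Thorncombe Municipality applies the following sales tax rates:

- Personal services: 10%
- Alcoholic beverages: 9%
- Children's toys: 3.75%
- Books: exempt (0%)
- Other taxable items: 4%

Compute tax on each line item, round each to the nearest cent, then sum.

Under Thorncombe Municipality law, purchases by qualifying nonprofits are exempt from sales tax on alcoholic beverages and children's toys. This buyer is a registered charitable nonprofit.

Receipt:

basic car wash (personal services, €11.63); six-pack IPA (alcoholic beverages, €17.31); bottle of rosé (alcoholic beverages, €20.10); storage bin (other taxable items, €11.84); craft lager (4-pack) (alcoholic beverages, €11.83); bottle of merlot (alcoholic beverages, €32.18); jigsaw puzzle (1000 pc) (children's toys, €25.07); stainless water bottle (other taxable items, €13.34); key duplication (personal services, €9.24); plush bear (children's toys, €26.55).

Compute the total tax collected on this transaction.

€3.08

Basic car wash €11.63: personal services → 10% → €1.16
Six-pack IPA €17.31: alcoholic beverages, buyer-exempt → 0% → €0.00
Bottle of rosé €20.10: alcoholic beverages, buyer-exempt → 0% → €0.00
Storage bin €11.84: other taxable items → 4% → €0.47
Craft lager (4-pack) €11.83: alcoholic beverages, buyer-exempt → 0% → €0.00
Bottle of merlot €32.18: alcoholic beverages, buyer-exempt → 0% → €0.00
Jigsaw puzzle (1000 pc) €25.07: children's toys, buyer-exempt → 0% → €0.00
Stainless water bottle €13.34: other taxable items → 4% → €0.53
Key duplication €9.24: personal services → 10% → €0.92
Plush bear €26.55: children's toys, buyer-exempt → 0% → €0.00
Total tax = €1.16 + €0.47 + €0.53 + €0.92 = €3.08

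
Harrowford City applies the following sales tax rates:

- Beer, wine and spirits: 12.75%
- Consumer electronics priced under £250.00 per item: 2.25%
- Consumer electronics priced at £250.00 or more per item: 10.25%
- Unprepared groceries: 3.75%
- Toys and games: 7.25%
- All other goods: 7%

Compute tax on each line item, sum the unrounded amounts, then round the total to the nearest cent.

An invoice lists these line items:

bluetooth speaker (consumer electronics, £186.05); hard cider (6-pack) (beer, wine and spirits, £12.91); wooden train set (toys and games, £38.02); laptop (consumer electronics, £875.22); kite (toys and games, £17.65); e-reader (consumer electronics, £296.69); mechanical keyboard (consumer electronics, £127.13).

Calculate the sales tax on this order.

£132.85

Bluetooth speaker £186.05: consumer electronics, under £250.00 → 2.25% → £4.186125
Hard cider (6-pack) £12.91: beer, wine and spirits → 12.75% → £1.646025
Wooden train set £38.02: toys and games → 7.25% → £2.75645
Laptop £875.22: consumer electronics, £250.00 or more → 10.25% → £89.71005
Kite £17.65: toys and games → 7.25% → £1.279625
E-reader £296.69: consumer electronics, £250.00 or more → 10.25% → £30.410725
Mechanical keyboard £127.13: consumer electronics, under £250.00 → 2.25% → £2.860425
Unrounded tax sum = £132.849425 → £132.85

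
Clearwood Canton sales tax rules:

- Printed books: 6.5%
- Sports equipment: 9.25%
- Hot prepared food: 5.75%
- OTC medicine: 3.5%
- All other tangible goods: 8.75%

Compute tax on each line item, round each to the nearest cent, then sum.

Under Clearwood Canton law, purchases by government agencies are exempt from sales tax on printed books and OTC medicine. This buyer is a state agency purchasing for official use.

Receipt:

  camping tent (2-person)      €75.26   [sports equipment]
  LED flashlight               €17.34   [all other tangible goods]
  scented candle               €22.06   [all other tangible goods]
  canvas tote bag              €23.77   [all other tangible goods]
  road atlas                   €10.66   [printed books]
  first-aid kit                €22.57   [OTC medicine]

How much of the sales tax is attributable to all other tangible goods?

€5.53

LED flashlight €17.34: all other tangible goods → 8.75% → €1.52
Scented candle €22.06: all other tangible goods → 8.75% → €1.93
Canvas tote bag €23.77: all other tangible goods → 8.75% → €2.08
Tax on all other tangible goods = €1.52 + €1.93 + €2.08 = €5.53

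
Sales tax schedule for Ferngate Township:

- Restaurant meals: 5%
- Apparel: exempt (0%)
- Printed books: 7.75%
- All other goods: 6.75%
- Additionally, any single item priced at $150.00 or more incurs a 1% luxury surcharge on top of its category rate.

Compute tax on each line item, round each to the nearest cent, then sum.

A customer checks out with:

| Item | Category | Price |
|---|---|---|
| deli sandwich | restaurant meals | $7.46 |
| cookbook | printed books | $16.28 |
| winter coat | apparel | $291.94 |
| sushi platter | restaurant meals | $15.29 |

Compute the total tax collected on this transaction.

Deli sandwich $7.46: restaurant meals → 5% → $0.37
Cookbook $16.28: printed books → 7.75% → $1.26
Winter coat $291.94: apparel → 0% + 1% surcharge = 1% → $2.92
Sushi platter $15.29: restaurant meals → 5% → $0.76
Total tax = $0.37 + $1.26 + $2.92 + $0.76 = $5.31

$5.31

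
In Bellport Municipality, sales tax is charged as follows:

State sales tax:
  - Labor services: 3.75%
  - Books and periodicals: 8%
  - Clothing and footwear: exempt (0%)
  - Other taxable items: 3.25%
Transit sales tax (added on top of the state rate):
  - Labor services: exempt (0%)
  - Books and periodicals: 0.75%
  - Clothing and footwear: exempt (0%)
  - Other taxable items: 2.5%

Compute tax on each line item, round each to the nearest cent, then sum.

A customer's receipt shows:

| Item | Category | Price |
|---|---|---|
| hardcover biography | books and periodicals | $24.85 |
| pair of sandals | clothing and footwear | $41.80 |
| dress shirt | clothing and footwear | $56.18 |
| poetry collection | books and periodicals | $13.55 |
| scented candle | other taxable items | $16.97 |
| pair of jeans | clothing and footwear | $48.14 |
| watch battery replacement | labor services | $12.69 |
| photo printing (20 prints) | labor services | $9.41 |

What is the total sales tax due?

$5.17

Hardcover biography $24.85: books and periodicals → 8% + 0.75% transit = 8.75% → $2.17
Pair of sandals $41.80: clothing and footwear → 0% + 0% transit = 0% → $0.00
Dress shirt $56.18: clothing and footwear → 0% + 0% transit = 0% → $0.00
Poetry collection $13.55: books and periodicals → 8% + 0.75% transit = 8.75% → $1.19
Scented candle $16.97: other taxable items → 3.25% + 2.5% transit = 5.75% → $0.98
Pair of jeans $48.14: clothing and footwear → 0% + 0% transit = 0% → $0.00
Watch battery replacement $12.69: labor services → 3.75% + 0% transit = 3.75% → $0.48
Photo printing (20 prints) $9.41: labor services → 3.75% + 0% transit = 3.75% → $0.35
Total tax = $2.17 + $1.19 + $0.98 + $0.48 + $0.35 = $5.17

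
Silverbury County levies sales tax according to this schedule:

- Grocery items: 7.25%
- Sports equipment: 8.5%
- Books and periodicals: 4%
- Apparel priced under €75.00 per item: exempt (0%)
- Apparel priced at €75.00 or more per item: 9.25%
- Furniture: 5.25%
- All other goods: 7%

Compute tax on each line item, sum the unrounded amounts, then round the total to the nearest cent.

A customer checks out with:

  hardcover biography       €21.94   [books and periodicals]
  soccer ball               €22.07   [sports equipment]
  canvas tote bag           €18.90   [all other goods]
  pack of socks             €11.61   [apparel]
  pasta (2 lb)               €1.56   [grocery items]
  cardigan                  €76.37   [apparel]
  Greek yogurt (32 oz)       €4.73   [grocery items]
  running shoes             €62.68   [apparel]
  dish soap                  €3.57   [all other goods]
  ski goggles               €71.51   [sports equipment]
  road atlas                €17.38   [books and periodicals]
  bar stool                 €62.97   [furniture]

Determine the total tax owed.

€21.93

Hardcover biography €21.94: books and periodicals → 4% → €0.8776
Soccer ball €22.07: sports equipment → 8.5% → €1.87595
Canvas tote bag €18.90: all other goods → 7% → €1.323
Pack of socks €11.61: apparel, under €75.00 → 0% → €0.00
Pasta (2 lb) €1.56: grocery items → 7.25% → €0.1131
Cardigan €76.37: apparel, €75.00 or more → 9.25% → €7.064225
Greek yogurt (32 oz) €4.73: grocery items → 7.25% → €0.342925
Running shoes €62.68: apparel, under €75.00 → 0% → €0.00
Dish soap €3.57: all other goods → 7% → €0.2499
Ski goggles €71.51: sports equipment → 8.5% → €6.07835
Road atlas €17.38: books and periodicals → 4% → €0.6952
Bar stool €62.97: furniture → 5.25% → €3.305925
Unrounded tax sum = €21.926175 → €21.93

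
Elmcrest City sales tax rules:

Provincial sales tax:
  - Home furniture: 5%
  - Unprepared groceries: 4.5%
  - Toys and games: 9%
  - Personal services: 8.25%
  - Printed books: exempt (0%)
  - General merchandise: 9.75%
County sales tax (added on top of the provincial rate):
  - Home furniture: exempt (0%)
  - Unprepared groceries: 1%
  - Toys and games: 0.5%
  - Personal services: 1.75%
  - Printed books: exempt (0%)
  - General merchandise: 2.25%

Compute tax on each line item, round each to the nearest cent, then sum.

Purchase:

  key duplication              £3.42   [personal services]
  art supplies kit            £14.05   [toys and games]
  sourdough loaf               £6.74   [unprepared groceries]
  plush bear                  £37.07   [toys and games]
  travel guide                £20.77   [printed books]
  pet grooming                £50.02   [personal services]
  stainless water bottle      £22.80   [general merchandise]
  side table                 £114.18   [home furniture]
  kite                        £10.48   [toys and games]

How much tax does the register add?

Key duplication £3.42: personal services → 8.25% + 1.75% county = 10% → £0.34
Art supplies kit £14.05: toys and games → 9% + 0.5% county = 9.5% → £1.33
Sourdough loaf £6.74: unprepared groceries → 4.5% + 1% county = 5.5% → £0.37
Plush bear £37.07: toys and games → 9% + 0.5% county = 9.5% → £3.52
Travel guide £20.77: printed books → 0% + 0% county = 0% → £0.00
Pet grooming £50.02: personal services → 8.25% + 1.75% county = 10% → £5.00
Stainless water bottle £22.80: general merchandise → 9.75% + 2.25% county = 12% → £2.74
Side table £114.18: home furniture → 5% + 0% county = 5% → £5.71
Kite £10.48: toys and games → 9% + 0.5% county = 9.5% → £1.00
Total tax = £0.34 + £1.33 + £0.37 + £3.52 + £5.00 + £2.74 + £5.71 + £1.00 = £20.01

£20.01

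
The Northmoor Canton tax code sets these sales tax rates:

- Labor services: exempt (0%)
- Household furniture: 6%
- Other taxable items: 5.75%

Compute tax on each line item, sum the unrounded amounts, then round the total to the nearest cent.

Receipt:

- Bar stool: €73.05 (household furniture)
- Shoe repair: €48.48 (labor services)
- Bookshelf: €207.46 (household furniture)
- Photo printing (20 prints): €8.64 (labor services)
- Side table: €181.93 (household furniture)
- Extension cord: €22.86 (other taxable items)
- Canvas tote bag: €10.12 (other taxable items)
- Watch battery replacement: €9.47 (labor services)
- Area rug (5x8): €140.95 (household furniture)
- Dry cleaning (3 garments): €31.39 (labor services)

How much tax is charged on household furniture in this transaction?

€36.20

Bar stool €73.05: household furniture → 6% → €4.383
Bookshelf €207.46: household furniture → 6% → €12.4476
Side table €181.93: household furniture → 6% → €10.9158
Area rug (5x8) €140.95: household furniture → 6% → €8.457
Tax on household furniture: unrounded sum = €36.2034 → €36.20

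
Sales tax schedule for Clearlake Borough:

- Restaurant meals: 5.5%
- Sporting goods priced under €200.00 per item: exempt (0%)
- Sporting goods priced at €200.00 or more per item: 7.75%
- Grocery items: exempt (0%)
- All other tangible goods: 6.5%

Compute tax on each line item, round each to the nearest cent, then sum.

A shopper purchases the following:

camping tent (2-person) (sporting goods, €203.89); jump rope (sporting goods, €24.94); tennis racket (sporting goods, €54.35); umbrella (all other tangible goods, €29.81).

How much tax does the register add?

€17.74

Camping tent (2-person) €203.89: sporting goods, €200.00 or more → 7.75% → €15.80
Jump rope €24.94: sporting goods, under €200.00 → 0% → €0.00
Tennis racket €54.35: sporting goods, under €200.00 → 0% → €0.00
Umbrella €29.81: all other tangible goods → 6.5% → €1.94
Total tax = €15.80 + €1.94 = €17.74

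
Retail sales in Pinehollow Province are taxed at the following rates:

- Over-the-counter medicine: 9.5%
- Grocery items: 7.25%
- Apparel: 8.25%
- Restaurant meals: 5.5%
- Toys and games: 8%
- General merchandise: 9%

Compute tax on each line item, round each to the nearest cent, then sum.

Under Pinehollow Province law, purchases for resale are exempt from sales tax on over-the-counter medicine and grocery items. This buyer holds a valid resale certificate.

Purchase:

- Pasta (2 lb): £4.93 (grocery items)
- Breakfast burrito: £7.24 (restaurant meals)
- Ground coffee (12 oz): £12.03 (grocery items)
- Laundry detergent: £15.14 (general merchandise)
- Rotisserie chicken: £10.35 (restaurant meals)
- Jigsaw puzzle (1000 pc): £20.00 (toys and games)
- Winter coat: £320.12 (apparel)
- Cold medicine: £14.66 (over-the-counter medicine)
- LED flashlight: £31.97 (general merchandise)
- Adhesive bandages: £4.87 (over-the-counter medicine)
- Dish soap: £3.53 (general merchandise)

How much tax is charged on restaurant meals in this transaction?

Breakfast burrito £7.24: restaurant meals → 5.5% → £0.40
Rotisserie chicken £10.35: restaurant meals → 5.5% → £0.57
Tax on restaurant meals = £0.40 + £0.57 = £0.97

£0.97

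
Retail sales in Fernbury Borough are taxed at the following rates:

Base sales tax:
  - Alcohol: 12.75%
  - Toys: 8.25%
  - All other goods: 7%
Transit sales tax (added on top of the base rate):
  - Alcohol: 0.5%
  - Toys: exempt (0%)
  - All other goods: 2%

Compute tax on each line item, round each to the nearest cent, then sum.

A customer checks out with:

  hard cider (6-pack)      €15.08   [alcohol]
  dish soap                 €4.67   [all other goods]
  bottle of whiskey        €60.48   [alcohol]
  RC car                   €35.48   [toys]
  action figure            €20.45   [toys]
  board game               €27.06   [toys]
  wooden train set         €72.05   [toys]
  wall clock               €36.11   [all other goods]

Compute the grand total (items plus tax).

€297.85

Hard cider (6-pack) €15.08: alcohol → 12.75% + 0.5% transit = 13.25% → €2.00
Dish soap €4.67: all other goods → 7% + 2% transit = 9% → €0.42
Bottle of whiskey €60.48: alcohol → 12.75% + 0.5% transit = 13.25% → €8.01
RC car €35.48: toys → 8.25% + 0% transit = 8.25% → €2.93
Action figure €20.45: toys → 8.25% + 0% transit = 8.25% → €1.69
Board game €27.06: toys → 8.25% + 0% transit = 8.25% → €2.23
Wooden train set €72.05: toys → 8.25% + 0% transit = 8.25% → €5.94
Wall clock €36.11: all other goods → 7% + 2% transit = 9% → €3.25
Subtotal = €271.38; tax = €26.47; total due = €297.85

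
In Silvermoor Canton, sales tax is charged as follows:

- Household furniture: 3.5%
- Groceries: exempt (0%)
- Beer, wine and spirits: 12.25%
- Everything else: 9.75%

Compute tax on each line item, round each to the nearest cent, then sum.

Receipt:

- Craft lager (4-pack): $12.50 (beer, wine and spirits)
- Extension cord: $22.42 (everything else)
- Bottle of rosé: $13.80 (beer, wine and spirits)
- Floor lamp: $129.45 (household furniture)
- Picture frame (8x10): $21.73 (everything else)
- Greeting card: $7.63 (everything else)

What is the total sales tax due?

$12.80

Craft lager (4-pack) $12.50: beer, wine and spirits → 12.25% → $1.53
Extension cord $22.42: everything else → 9.75% → $2.19
Bottle of rosé $13.80: beer, wine and spirits → 12.25% → $1.69
Floor lamp $129.45: household furniture → 3.5% → $4.53
Picture frame (8x10) $21.73: everything else → 9.75% → $2.12
Greeting card $7.63: everything else → 9.75% → $0.74
Total tax = $1.53 + $2.19 + $1.69 + $4.53 + $2.12 + $0.74 = $12.80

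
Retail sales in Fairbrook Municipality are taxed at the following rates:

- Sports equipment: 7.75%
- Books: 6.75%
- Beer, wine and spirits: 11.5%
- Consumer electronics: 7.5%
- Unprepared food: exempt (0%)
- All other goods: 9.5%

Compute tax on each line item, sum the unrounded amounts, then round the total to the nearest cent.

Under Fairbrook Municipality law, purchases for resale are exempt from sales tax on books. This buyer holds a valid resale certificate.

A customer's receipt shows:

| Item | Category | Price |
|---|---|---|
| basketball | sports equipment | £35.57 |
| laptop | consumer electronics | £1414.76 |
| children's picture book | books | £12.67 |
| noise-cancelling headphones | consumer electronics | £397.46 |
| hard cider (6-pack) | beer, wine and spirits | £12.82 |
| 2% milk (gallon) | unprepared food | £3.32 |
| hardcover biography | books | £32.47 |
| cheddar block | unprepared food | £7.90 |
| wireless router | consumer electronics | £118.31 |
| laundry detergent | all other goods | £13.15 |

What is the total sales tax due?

£150.27

Basketball £35.57: sports equipment → 7.75% → £2.756675
Laptop £1414.76: consumer electronics → 7.5% → £106.107
Children's picture book £12.67: books, buyer-exempt → 0% → £0.00
Noise-cancelling headphones £397.46: consumer electronics → 7.5% → £29.8095
Hard cider (6-pack) £12.82: beer, wine and spirits → 11.5% → £1.4743
2% milk (gallon) £3.32: unprepared food → 0% → £0.00
Hardcover biography £32.47: books, buyer-exempt → 0% → £0.00
Cheddar block £7.90: unprepared food → 0% → £0.00
Wireless router £118.31: consumer electronics → 7.5% → £8.87325
Laundry detergent £13.15: all other goods → 9.5% → £1.24925
Unrounded tax sum = £150.269975 → £150.27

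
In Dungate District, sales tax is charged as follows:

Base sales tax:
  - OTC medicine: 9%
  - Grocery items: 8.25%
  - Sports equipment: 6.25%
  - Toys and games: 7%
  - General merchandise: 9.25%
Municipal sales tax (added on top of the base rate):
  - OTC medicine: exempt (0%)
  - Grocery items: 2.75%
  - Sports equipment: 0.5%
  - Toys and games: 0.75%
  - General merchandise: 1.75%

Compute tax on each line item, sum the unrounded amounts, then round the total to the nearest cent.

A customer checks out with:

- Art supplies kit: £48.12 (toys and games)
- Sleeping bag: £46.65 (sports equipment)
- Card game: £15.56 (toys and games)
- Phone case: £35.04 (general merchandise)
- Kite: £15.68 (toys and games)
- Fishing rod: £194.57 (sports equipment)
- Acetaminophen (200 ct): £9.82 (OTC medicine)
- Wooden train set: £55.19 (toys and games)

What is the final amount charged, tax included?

Art supplies kit £48.12: toys and games → 7% + 0.75% municipal = 7.75% → £3.7293
Sleeping bag £46.65: sports equipment → 6.25% + 0.5% municipal = 6.75% → £3.148875
Card game £15.56: toys and games → 7% + 0.75% municipal = 7.75% → £1.2059
Phone case £35.04: general merchandise → 9.25% + 1.75% municipal = 11% → £3.8544
Kite £15.68: toys and games → 7% + 0.75% municipal = 7.75% → £1.2152
Fishing rod £194.57: sports equipment → 6.25% + 0.5% municipal = 6.75% → £13.133475
Acetaminophen (200 ct) £9.82: OTC medicine → 9% + 0% municipal = 9% → £0.8838
Wooden train set £55.19: toys and games → 7% + 0.75% municipal = 7.75% → £4.277225
Subtotal = £420.63; unrounded tax = £31.448175 → £31.45; total due = £452.08

£452.08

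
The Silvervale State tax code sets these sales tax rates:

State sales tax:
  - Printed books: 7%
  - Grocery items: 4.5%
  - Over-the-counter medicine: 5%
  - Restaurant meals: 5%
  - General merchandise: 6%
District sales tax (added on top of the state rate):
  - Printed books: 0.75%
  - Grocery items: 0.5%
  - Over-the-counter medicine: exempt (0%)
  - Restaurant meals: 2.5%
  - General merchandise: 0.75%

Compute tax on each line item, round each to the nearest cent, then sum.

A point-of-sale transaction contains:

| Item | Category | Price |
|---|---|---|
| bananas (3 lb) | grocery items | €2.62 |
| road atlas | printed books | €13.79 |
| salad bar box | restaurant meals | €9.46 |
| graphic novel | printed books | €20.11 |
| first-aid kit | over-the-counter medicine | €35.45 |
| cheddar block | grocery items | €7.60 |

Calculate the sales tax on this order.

€5.62

Bananas (3 lb) €2.62: grocery items → 4.5% + 0.5% district = 5% → €0.13
Road atlas €13.79: printed books → 7% + 0.75% district = 7.75% → €1.07
Salad bar box €9.46: restaurant meals → 5% + 2.5% district = 7.5% → €0.71
Graphic novel €20.11: printed books → 7% + 0.75% district = 7.75% → €1.56
First-aid kit €35.45: over-the-counter medicine → 5% + 0% district = 5% → €1.77
Cheddar block €7.60: grocery items → 4.5% + 0.5% district = 5% → €0.38
Total tax = €0.13 + €1.07 + €0.71 + €1.56 + €1.77 + €0.38 = €5.62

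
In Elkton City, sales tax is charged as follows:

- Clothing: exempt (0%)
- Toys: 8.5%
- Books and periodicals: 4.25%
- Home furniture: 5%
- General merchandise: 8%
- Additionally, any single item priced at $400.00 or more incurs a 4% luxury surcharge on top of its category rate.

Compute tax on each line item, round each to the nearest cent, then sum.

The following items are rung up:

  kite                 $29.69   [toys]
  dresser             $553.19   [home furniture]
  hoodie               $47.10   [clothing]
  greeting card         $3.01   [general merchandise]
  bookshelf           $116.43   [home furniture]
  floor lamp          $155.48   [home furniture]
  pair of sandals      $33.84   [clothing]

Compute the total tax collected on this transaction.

$66.14

Kite $29.69: toys → 8.5% → $2.52
Dresser $553.19: home furniture → 5% + 4% surcharge = 9% → $49.79
Hoodie $47.10: clothing → 0% → $0.00
Greeting card $3.01: general merchandise → 8% → $0.24
Bookshelf $116.43: home furniture → 5% → $5.82
Floor lamp $155.48: home furniture → 5% → $7.77
Pair of sandals $33.84: clothing → 0% → $0.00
Total tax = $2.52 + $49.79 + $0.24 + $5.82 + $7.77 = $66.14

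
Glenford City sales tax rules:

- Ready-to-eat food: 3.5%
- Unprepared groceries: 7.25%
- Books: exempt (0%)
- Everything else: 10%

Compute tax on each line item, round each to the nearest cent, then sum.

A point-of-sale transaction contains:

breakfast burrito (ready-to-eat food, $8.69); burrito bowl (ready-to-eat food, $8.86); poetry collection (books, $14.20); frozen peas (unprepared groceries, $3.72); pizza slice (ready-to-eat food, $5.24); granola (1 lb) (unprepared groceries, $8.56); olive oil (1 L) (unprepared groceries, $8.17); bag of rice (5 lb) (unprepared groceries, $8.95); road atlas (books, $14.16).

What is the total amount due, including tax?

$83.47

Breakfast burrito $8.69: ready-to-eat food → 3.5% → $0.30
Burrito bowl $8.86: ready-to-eat food → 3.5% → $0.31
Poetry collection $14.20: books → 0% → $0.00
Frozen peas $3.72: unprepared groceries → 7.25% → $0.27
Pizza slice $5.24: ready-to-eat food → 3.5% → $0.18
Granola (1 lb) $8.56: unprepared groceries → 7.25% → $0.62
Olive oil (1 L) $8.17: unprepared groceries → 7.25% → $0.59
Bag of rice (5 lb) $8.95: unprepared groceries → 7.25% → $0.65
Road atlas $14.16: books → 0% → $0.00
Subtotal = $80.55; tax = $2.92; total due = $83.47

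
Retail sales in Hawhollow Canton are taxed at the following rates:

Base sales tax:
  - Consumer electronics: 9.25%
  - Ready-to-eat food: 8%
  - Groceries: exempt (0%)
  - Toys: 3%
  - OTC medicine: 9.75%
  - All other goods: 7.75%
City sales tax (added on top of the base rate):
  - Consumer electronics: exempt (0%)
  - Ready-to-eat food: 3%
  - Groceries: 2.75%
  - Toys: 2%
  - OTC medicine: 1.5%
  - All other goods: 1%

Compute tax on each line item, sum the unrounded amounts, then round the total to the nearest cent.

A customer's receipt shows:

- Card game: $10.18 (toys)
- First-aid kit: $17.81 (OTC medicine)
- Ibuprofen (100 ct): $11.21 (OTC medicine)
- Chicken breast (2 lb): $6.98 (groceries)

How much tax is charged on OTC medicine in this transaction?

First-aid kit $17.81: OTC medicine → 9.75% + 1.5% city = 11.25% → $2.003625
Ibuprofen (100 ct) $11.21: OTC medicine → 9.75% + 1.5% city = 11.25% → $1.261125
Tax on OTC medicine: unrounded sum = $3.26475 → $3.26

$3.26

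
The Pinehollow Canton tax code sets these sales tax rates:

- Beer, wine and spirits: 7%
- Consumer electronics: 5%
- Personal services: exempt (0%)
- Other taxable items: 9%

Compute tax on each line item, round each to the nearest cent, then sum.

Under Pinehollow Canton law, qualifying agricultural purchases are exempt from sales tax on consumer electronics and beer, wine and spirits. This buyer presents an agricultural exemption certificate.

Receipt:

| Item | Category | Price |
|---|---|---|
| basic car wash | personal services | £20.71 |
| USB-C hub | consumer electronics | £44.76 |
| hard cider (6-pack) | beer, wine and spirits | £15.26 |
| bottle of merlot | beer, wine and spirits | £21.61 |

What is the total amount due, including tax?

Basic car wash £20.71: personal services → 0% → £0.00
USB-C hub £44.76: consumer electronics, buyer-exempt → 0% → £0.00
Hard cider (6-pack) £15.26: beer, wine and spirits, buyer-exempt → 0% → £0.00
Bottle of merlot £21.61: beer, wine and spirits, buyer-exempt → 0% → £0.00
Subtotal = £102.34; tax = £0.00; total due = £102.34

£102.34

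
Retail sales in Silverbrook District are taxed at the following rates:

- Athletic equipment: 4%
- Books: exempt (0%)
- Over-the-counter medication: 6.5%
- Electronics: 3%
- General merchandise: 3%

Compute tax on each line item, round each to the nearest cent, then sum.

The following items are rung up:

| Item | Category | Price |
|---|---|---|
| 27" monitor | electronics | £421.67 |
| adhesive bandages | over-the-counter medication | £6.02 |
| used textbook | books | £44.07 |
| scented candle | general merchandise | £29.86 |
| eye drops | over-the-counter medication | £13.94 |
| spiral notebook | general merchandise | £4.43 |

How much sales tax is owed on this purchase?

£14.98

27" monitor £421.67: electronics → 3% → £12.65
Adhesive bandages £6.02: over-the-counter medication → 6.5% → £0.39
Used textbook £44.07: books → 0% → £0.00
Scented candle £29.86: general merchandise → 3% → £0.90
Eye drops £13.94: over-the-counter medication → 6.5% → £0.91
Spiral notebook £4.43: general merchandise → 3% → £0.13
Total tax = £12.65 + £0.39 + £0.90 + £0.91 + £0.13 = £14.98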